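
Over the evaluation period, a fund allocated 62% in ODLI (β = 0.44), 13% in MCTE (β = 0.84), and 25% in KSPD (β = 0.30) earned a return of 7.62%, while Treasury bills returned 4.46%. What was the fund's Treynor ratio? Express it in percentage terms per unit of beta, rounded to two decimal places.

β_P = 0.62×0.44 + 0.13×0.84 + 0.25×0.30 = 0.4570
Treynor = (R_P − R_f) / β_P = (7.62% − 4.46%) / 0.4570 = 3.16% / 0.4570 = 6.91%

6.91%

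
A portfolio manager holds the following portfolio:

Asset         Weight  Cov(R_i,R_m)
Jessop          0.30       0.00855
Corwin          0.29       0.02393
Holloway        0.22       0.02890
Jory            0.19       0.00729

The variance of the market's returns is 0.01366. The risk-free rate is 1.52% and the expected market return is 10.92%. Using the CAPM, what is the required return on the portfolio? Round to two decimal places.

β_Jessop = 0.00855 / 0.01366 = 0.6259
β_Corwin = 0.02393 / 0.01366 = 1.7518
β_Holloway = 0.02890 / 0.01366 = 2.1157
β_Jory = 0.00729 / 0.01366 = 0.5337
β_P = Σ w_i β_i = 0.30×0.6259 + 0.29×1.7518 + 0.22×2.1157 + 0.19×0.5337 = 1.2626
MRP = 10.92% − 1.52% = 9.40%
E(R_P) = R_f + β_P × MRP = 1.52% + 1.2626 × 9.40% = 13.39%

13.39%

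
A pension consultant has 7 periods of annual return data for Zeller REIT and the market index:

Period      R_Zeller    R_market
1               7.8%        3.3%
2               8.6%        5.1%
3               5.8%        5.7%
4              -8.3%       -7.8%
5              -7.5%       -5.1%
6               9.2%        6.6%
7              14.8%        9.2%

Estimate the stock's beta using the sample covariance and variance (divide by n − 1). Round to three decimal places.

Mean R_i = (7.8 + 8.6 + 5.8 − 8.3 − 7.5 + 9.2 + 14.8) / 7 = 4.3429%
Mean R_m = (3.3 + 5.1 + 5.7 − 7.8 − 5.1 + 6.6 + 9.2) / 7 = 2.4286%
Σ(R_i − R̄_i)(R_m − R̄_m) = 328.7014  ⇒  Cov = 328.7014 / 6 = 54.7836
Σ(R_m − R̄_m)² = 243.1543  ⇒  Var(R_m) = 243.1543 / 6 = 40.5257
β = Cov / Var(R_m) = 54.7836 / 40.5257 = 1.3518

1.352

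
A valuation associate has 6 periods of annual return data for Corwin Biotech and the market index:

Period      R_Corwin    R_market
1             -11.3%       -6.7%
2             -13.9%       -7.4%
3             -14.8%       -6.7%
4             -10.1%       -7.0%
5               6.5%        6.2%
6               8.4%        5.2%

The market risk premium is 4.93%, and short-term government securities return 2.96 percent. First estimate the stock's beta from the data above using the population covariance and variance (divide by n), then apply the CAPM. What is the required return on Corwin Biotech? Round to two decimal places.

Mean R_i = (-11.3 − 13.9 − 14.8 − 10.1 + 6.5 + 8.4) / 6 = -5.8667%
Mean R_m = (-6.7 − 7.4 − 6.7 − 7.0 + 6.2 + 5.2) / 6 = -2.7333%
Σ(R_i − R̄_i)(R_m − R̄_m) = 336.1967  ⇒  Cov = 336.1967 / 6 = 56.0328
Σ(R_m − R̄_m)² = 214.1933  ⇒  Var(R_m) = 214.1933 / 6 = 35.6989
β = Cov / Var(R_m) = 56.0328 / 35.6989 = 1.5696
E(R) = R_f + β × MRP = 2.96% + 1.5696 × 4.93% = 10.70%

10.70%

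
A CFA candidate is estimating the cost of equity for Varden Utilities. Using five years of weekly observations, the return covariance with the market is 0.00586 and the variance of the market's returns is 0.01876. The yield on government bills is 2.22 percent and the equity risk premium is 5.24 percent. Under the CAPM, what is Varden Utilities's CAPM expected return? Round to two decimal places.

β = Cov(R_i, R_m) / Var(R_m) = 0.00586 / 0.01876 = 0.3124
E(R) = R_f + β × MRP = 2.22% + 0.3124 × 5.24% = 3.86%

3.86%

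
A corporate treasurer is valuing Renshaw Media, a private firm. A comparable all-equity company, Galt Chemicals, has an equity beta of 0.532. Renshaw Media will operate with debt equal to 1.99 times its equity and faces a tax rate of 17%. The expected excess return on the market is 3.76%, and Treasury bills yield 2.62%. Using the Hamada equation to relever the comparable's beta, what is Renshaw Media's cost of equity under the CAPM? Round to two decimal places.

β_L = β_U × [1 + (1 − t)(D/E)] = 0.532 × [1 + (1 − 0.17) × 1.99]
    = 0.532 × [1 + 0.83 × 1.99] = 0.532 × 2.6517 = 1.4107
E(R) = R_f + β_L × MRP = 2.62% + 1.4107 × 3.76% = 7.92%

7.92%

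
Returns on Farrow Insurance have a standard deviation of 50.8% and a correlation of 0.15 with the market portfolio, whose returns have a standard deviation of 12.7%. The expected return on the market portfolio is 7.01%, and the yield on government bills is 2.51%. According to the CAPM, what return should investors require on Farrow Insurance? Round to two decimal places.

5.21%

β = ρ × σ_i / σ_m = 0.15 × 50.8% / 12.7% = 0.6000
MRP = 7.01% − 2.51% = 4.50%
E(R) = 2.51% + 0.6000 × 4.50% = 5.21%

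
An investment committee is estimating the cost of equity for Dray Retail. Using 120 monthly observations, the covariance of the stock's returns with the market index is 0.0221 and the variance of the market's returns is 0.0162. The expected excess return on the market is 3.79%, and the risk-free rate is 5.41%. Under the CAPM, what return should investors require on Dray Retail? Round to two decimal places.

β = Cov(R_i, R_m) / Var(R_m) = 0.0221 / 0.0162 = 1.3642
E(R) = R_f + β × MRP = 5.41% + 1.3642 × 3.79% = 10.58%

10.58%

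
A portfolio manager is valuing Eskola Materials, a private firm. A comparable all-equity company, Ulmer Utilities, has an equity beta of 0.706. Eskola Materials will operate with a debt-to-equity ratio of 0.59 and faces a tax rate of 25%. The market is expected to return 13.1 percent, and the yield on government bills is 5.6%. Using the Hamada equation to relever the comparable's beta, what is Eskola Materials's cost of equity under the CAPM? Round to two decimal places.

13.24%

β_L = β_U × [1 + (1 − t)(D/E)] = 0.706 × [1 + (1 − 0.25) × 0.59]
    = 0.706 × [1 + 0.75 × 0.59] = 0.706 × 1.4425 = 1.0184
MRP = 13.1% − 5.6% = 7.50%
E(R) = R_f + β_L × MRP = 5.6% + 1.0184 × 7.5% = 13.24%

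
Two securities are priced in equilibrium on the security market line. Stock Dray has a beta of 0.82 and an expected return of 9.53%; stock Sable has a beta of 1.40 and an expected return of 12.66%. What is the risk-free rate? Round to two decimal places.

Both satisfy E(R) = R_f + β·MRP, so the slope of the SML is
MRP = (12.66% − 9.53%) / (1.40 − 0.82) = 3.13% / 0.58 = 5.3966%
R_f = E(R_Dray) − β_Dray·MRP = 9.53% − 0.82 × 5.3966% = 5.1048%

5.10%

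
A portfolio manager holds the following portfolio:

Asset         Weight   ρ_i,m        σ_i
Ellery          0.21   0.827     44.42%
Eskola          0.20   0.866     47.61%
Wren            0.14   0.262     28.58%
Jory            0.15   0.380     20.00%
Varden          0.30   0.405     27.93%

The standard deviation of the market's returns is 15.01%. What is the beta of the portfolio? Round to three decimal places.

β_Ellery = 0.827 × 44.42% / 15.01% = 2.4474
β_Eskola = 0.866 × 47.61% / 15.01% = 2.7469
β_Wren = 0.262 × 28.58% / 15.01% = 0.4989
β_Jory = 0.380 × 20.00% / 15.01% = 0.5063
β_Varden = 0.405 × 27.93% / 15.01% = 0.7536
β_P = Σ w_i β_i = 0.21×2.4474 + 0.20×2.7469 + 0.14×0.4989 + 0.15×0.5063 + 0.30×0.7536 = 1.4352

1.435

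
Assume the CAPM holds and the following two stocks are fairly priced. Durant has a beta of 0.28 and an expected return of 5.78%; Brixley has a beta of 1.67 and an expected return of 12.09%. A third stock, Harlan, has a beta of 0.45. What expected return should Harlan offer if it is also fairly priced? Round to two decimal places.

6.55%

MRP (SML slope) = (12.09% − 5.78%) / (1.67 − 0.28) = 6.31% / 1.39 = 4.5396%
R_f (intercept) = 5.78% − 0.28 × 4.5396% = 4.5089%
E(R_Harlan) = R_f + β × MRP = 4.5089% + 0.45 × 4.5396% = 6.55%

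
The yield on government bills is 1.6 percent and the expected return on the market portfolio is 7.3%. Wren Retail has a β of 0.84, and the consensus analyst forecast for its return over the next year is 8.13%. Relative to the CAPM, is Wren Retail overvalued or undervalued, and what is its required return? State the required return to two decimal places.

Undervalued; required return 6.39%

MRP = 7.3% − 1.6% = 5.70%
Required return = R_f + β·MRP = 1.6% + 0.84 × 5.7% = 6.39%
Forecast 8.13% > required 6.39% → the stock plots above the SML → undervalued.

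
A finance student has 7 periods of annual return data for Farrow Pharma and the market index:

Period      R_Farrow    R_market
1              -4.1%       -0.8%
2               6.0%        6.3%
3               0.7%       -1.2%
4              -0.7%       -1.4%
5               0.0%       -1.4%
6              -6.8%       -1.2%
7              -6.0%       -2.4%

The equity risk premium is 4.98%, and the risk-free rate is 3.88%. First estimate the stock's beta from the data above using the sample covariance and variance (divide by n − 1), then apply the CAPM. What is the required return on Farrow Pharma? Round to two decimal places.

Mean R_i = (-4.1 + 6.0 + 0.7 − 0.7 + 0.0 − 6.8 − 6.0) / 7 = -1.5571%
Mean R_m = (-0.8 + 6.3 − 1.2 − 1.4 − 1.4 − 1.2 − 2.4) / 7 = -0.3000%
Σ(R_i − R̄_i)(R_m − R̄_m) = 60.5100  ⇒  Cov = 60.5100 / 6 = 10.0850
Σ(R_m − R̄_m)² = 52.2600  ⇒  Var(R_m) = 52.2600 / 6 = 8.7100
β = Cov / Var(R_m) = 10.0850 / 8.7100 = 1.1579
E(R) = R_f + β × MRP = 3.88% + 1.1579 × 4.98% = 9.65%

9.65%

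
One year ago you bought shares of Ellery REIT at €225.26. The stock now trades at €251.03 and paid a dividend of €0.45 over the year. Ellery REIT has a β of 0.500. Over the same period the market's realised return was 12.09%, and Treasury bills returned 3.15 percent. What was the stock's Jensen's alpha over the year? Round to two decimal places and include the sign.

+4.02%

Realised HPR = (P1 + D1 − P0) / P0 = (251.03 + 0.45 − 225.26) / 225.26 = 26.22 / 225.26 = 11.6399%
MRP = 12.09% − 3.15% = 8.94%
CAPM required = R_f + β·MRP = 3.15% + 0.500 × 8.94% = 7.62000%
α = realised − required = 11.6399% − 7.62000% = +4.02%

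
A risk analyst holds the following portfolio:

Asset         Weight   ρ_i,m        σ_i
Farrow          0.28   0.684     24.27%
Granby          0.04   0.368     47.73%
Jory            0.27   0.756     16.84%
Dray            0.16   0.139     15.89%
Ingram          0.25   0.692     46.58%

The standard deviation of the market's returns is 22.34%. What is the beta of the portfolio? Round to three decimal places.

β_Farrow = 0.684 × 24.27% / 22.34% = 0.7431
β_Granby = 0.368 × 47.73% / 22.34% = 0.7862
β_Jory = 0.756 × 16.84% / 22.34% = 0.5699
β_Dray = 0.139 × 15.89% / 22.34% = 0.0989
β_Ingram = 0.692 × 46.58% / 22.34% = 1.4429
β_P = Σ w_i β_i = 0.28×0.7431 + 0.04×0.7862 + 0.27×0.5699 + 0.16×0.0989 + 0.25×1.4429 = 0.7699

0.770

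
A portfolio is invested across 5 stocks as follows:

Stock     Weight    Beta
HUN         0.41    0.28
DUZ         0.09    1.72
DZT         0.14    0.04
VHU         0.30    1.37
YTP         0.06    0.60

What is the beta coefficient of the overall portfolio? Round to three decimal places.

β_P = Σ w_i β_i = 0.41×0.28 + 0.09×1.72 + 0.14×0.04 + 0.30×1.37 + 0.06×0.60 = 0.7222

0.722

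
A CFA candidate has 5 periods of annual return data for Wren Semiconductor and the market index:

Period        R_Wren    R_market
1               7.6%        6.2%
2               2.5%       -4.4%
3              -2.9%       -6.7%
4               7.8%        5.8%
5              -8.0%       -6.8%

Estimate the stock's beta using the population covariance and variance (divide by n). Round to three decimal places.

0.931

Mean R_i = (7.6 + 2.5 − 2.9 + 7.8 − 8.0) / 5 = 1.4000%
Mean R_m = (6.2 − 4.4 − 6.7 + 5.8 − 6.8) / 5 = -1.1800%
Σ(R_i − R̄_i)(R_m − R̄_m) = 163.4500  ⇒  Cov = 163.4500 / 5 = 32.6900
Σ(R_m − R̄_m)² = 175.6080  ⇒  Var(R_m) = 175.6080 / 5 = 35.1216
β = Cov / Var(R_m) = 32.6900 / 35.1216 = 0.9308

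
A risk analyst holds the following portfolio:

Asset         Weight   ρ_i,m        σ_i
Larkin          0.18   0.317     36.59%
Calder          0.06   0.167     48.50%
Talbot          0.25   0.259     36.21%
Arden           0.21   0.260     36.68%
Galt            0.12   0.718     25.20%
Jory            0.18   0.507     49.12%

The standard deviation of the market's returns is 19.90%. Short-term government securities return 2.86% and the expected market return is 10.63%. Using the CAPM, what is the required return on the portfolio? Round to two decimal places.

β_Larkin = 0.317 × 36.59% / 19.90% = 0.5829
β_Calder = 0.167 × 48.50% / 19.90% = 0.4070
β_Talbot = 0.259 × 36.21% / 19.90% = 0.4713
β_Arden = 0.260 × 36.68% / 19.90% = 0.4792
β_Galt = 0.718 × 25.20% / 19.90% = 0.9092
β_Jory = 0.507 × 49.12% / 19.90% = 1.2514
β_P = Σ w_i β_i = 0.18×0.5829 + 0.06×0.4070 + 0.25×0.4713 + 0.21×0.4792 + 0.12×0.9092 + 0.18×1.2514 = 0.6822
MRP = 10.63% − 2.86% = 7.77%
E(R_P) = R_f + β_P × MRP = 2.86% + 0.6822 × 7.77% = 8.16%

8.16%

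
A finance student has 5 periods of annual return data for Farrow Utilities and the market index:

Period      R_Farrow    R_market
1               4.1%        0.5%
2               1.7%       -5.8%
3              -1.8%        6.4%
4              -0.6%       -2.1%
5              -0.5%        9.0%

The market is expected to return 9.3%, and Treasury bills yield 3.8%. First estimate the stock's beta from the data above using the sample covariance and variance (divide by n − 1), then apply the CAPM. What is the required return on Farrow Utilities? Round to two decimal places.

Mean R_i = (4.1 + 1.7 − 1.8 − 0.6 − 0.5) / 5 = 0.5800%
Mean R_m = (0.5 − 5.8 + 6.4 − 2.1 + 9.0) / 5 = 1.6000%
Σ(R_i − R̄_i)(R_m − R̄_m) = -27.2100  ⇒  Cov = -27.2100 / 4 = -6.8025
Σ(R_m − R̄_m)² = 147.4600  ⇒  Var(R_m) = 147.4600 / 4 = 36.8650
β = Cov / Var(R_m) = -6.8025 / 36.8650 = -0.1845
MRP = 9.3% − 3.8% = 5.50%
E(R) = R_f + β × MRP = 3.8% + -0.1845 × 5.5% = 2.79%

2.79%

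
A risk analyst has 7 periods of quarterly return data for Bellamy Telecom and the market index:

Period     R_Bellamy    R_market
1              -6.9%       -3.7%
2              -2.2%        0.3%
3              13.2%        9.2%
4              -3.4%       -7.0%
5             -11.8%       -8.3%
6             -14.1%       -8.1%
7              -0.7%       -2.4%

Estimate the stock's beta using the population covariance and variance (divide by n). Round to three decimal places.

1.344

Mean R_i = (-6.9 − 2.2 + 13.2 − 3.4 − 11.8 − 14.1 − 0.7) / 7 = -3.7000%
Mean R_m = (-3.7 + 0.3 + 9.2 − 7.0 − 8.3 − 8.1 − 2.4) / 7 = -2.8571%
Σ(R_i − R̄_i)(R_m − R̄_m) = 309.9400  ⇒  Cov = 309.9400 / 7 = 44.2771
Σ(R_m − R̄_m)² = 230.5371  ⇒  Var(R_m) = 230.5371 / 7 = 32.9339
β = Cov / Var(R_m) = 44.2771 / 32.9339 = 1.3444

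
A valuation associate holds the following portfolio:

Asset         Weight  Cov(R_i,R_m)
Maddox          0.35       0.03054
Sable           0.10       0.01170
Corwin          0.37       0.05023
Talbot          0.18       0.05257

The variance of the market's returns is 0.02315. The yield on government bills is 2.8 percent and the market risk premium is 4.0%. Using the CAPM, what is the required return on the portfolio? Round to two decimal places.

9.70%

β_Maddox = 0.03054 / 0.02315 = 1.3192
β_Sable = 0.01170 / 0.02315 = 0.5054
β_Corwin = 0.05023 / 0.02315 = 2.1698
β_Talbot = 0.05257 / 0.02315 = 2.2708
β_P = Σ w_i β_i = 0.35×1.3192 + 0.10×0.5054 + 0.37×2.1698 + 0.18×2.2708 = 1.7238
E(R_P) = R_f + β_P × MRP = 2.8% + 1.7238 × 4.0% = 9.70%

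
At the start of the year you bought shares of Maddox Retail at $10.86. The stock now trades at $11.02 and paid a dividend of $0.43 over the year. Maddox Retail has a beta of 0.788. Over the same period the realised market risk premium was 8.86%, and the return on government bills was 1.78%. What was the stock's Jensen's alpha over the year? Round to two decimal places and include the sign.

-3.33%

Realised HPR = (P1 + D1 − P0) / P0 = (11.02 + 0.43 − 10.86) / 10.86 = 0.59 / 10.86 = 5.4328%
CAPM required = R_f + β·MRP = 1.78% + 0.788 × 8.86% = 8.76168%
α = realised − required = 5.4328% − 8.76168% = -3.33%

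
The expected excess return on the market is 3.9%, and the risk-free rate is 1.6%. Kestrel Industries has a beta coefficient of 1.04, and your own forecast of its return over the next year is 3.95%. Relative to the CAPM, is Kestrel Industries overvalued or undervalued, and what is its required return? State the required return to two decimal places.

Overvalued; required return 5.66%

Required return = R_f + β·MRP = 1.6% + 1.04 × 3.9% = 5.66%
Forecast 3.95% < required 5.66% → the stock plots below the SML → overvalued.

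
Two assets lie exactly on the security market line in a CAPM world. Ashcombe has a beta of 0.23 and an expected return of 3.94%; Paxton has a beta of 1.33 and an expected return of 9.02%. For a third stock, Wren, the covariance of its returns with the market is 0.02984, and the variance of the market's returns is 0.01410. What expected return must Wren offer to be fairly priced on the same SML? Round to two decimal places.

MRP = (9.02% − 3.94%) / (1.33 − 0.23) = 4.6182%
R_f = 3.94% − 0.23 × 4.6182% = 2.8778%
β_Wren = Cov / Var(R_m) = 0.02984 / 0.01410 = 2.1163
E(R_Wren) = R_f + β × MRP = 2.8778% + 2.1163 × 4.6182% = 12.65%

12.65%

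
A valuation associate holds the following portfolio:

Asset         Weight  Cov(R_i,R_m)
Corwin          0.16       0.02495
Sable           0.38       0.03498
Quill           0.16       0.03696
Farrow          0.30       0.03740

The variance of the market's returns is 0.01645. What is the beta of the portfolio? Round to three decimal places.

2.092

β_Corwin = 0.02495 / 0.01645 = 1.5167
β_Sable = 0.03498 / 0.01645 = 2.1264
β_Quill = 0.03696 / 0.01645 = 2.2468
β_Farrow = 0.03740 / 0.01645 = 2.2736
β_P = Σ w_i β_i = 0.16×1.5167 + 0.38×2.1264 + 0.16×2.2468 + 0.30×2.2736 = 2.0923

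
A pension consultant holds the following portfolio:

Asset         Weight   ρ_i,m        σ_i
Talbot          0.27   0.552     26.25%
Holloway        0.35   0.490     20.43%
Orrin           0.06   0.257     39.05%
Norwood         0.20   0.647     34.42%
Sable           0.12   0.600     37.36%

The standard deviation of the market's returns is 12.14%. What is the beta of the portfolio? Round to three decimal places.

1.249

β_Talbot = 0.552 × 26.25% / 12.14% = 1.1936
β_Holloway = 0.490 × 20.43% / 12.14% = 0.8246
β_Orrin = 0.257 × 39.05% / 12.14% = 0.8267
β_Norwood = 0.647 × 34.42% / 12.14% = 1.8344
β_Sable = 0.600 × 37.36% / 12.14% = 1.8465
β_P = Σ w_i β_i = 0.27×1.1936 + 0.35×0.8246 + 0.06×0.8267 + 0.20×1.8344 + 0.12×1.8465 = 1.2489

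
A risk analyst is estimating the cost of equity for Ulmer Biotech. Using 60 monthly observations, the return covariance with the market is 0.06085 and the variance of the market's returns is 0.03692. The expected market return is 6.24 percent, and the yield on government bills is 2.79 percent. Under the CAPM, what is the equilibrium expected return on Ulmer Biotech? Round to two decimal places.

8.48%

β = Cov(R_i, R_m) / Var(R_m) = 0.06085 / 0.03692 = 1.6482
MRP = 6.24% − 2.79% = 3.45%
E(R) = R_f + β × MRP = 2.79% + 1.6482 × 3.45% = 8.48%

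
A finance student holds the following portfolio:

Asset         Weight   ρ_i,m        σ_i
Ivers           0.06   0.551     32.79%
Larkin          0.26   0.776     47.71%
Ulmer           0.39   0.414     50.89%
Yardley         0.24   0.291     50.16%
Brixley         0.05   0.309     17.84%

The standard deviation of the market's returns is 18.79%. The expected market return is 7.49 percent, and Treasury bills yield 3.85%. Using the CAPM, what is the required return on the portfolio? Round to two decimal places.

β_Ivers = 0.551 × 32.79% / 18.79% = 0.9615
β_Larkin = 0.776 × 47.71% / 18.79% = 1.9704
β_Ulmer = 0.414 × 50.89% / 18.79% = 1.1213
β_Yardley = 0.291 × 50.16% / 18.79% = 0.7768
β_Brixley = 0.309 × 17.84% / 18.79% = 0.2934
β_P = Σ w_i β_i = 0.06×0.9615 + 0.26×1.9704 + 0.39×1.1213 + 0.24×0.7768 + 0.05×0.2934 = 1.2084
MRP = 7.49% − 3.85% = 3.64%
E(R_P) = R_f + β_P × MRP = 3.85% + 1.2084 × 3.64% = 8.25%

8.25%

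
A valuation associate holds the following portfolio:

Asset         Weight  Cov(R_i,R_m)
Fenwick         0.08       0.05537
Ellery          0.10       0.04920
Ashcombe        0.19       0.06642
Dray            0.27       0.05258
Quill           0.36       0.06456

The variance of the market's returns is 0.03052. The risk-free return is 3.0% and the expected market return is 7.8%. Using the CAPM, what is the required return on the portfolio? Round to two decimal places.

β_Fenwick = 0.05537 / 0.03052 = 1.8142
β_Ellery = 0.04920 / 0.03052 = 1.6121
β_Ashcombe = 0.06642 / 0.03052 = 2.1763
β_Dray = 0.05258 / 0.03052 = 1.7228
β_Quill = 0.06456 / 0.03052 = 2.1153
β_P = Σ w_i β_i = 0.08×1.8142 + 0.10×1.6121 + 0.19×2.1763 + 0.27×1.7228 + 0.36×2.1153 = 1.9465
MRP = 7.8% − 3.0% = 4.80%
E(R_P) = R_f + β_P × MRP = 3.0% + 1.9465 × 4.8% = 12.34%

12.34%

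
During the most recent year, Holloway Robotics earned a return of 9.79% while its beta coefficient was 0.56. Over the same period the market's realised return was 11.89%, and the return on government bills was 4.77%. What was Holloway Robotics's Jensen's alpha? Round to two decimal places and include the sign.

+1.03%

Market excess return = 11.89% − 4.77% = 7.12%
CAPM benchmark = R_f + β(R_m − R_f) = 4.77% + 0.56 × 7.12% = 8.7572%
α = actual − benchmark = 9.79% − 8.7572% = +1.03%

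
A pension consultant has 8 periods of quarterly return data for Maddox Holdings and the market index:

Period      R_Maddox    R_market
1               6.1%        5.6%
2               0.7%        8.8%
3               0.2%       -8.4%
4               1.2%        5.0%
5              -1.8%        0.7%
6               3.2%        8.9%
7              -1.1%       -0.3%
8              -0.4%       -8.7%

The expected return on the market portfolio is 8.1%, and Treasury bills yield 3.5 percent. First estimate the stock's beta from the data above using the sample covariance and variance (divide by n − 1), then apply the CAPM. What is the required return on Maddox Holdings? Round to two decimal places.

4.36%

Mean R_i = (6.1 + 0.7 + 0.2 + 1.2 − 1.8 + 3.2 − 1.1 − 0.4) / 8 = 1.0125%
Mean R_m = (5.6 + 8.8 − 8.4 + 5.0 + 0.7 + 8.9 − 0.3 − 8.7) / 8 = 1.4500%
Σ(R_i − R̄_i)(R_m − R̄_m) = 63.9250  ⇒  Cov = 63.9250 / 7 = 9.1321
Σ(R_m − R̄_m)² = 343.0200  ⇒  Var(R_m) = 343.0200 / 7 = 49.0029
β = Cov / Var(R_m) = 9.1321 / 49.0029 = 0.1864
MRP = 8.1% − 3.5% = 4.60%
E(R) = R_f + β × MRP = 3.5% + 0.1864 × 4.6% = 4.36%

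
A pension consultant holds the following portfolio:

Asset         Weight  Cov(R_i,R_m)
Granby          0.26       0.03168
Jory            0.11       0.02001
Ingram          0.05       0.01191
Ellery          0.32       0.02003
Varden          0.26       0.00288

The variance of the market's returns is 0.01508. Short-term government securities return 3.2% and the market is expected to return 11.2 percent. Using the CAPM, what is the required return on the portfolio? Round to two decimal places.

β_Granby = 0.03168 / 0.01508 = 2.1008
β_Jory = 0.02001 / 0.01508 = 1.3269
β_Ingram = 0.01191 / 0.01508 = 0.7898
β_Ellery = 0.02003 / 0.01508 = 1.3282
β_Varden = 0.00288 / 0.01508 = 0.1910
β_P = Σ w_i β_i = 0.26×2.1008 + 0.11×1.3269 + 0.05×0.7898 + 0.32×1.3282 + 0.26×0.1910 = 1.2063
MRP = 11.2% − 3.2% = 8.00%
E(R_P) = R_f + β_P × MRP = 3.2% + 1.2063 × 8.0% = 12.85%

12.85%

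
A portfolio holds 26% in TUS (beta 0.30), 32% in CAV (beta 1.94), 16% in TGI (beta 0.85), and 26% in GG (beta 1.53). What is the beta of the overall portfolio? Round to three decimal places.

β_P = Σ w_i β_i = 0.26×0.30 + 0.32×1.94 + 0.16×0.85 + 0.26×1.53 = 1.2326

1.233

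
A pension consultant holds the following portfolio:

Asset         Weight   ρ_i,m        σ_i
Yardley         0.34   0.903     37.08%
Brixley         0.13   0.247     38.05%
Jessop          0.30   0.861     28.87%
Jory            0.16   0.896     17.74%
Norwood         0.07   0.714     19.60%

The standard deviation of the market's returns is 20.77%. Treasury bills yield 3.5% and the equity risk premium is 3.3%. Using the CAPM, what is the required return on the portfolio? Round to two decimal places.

7.25%

β_Yardley = 0.903 × 37.08% / 20.77% = 1.6121
β_Brixley = 0.247 × 38.05% / 20.77% = 0.4525
β_Jessop = 0.861 × 28.87% / 20.77% = 1.1968
β_Jory = 0.896 × 17.74% / 20.77% = 0.7653
β_Norwood = 0.714 × 19.60% / 20.77% = 0.6738
β_P = Σ w_i β_i = 0.34×1.6121 + 0.13×0.4525 + 0.30×1.1968 + 0.16×0.7653 + 0.07×0.6738 = 1.1356
E(R_P) = R_f + β_P × MRP = 3.5% + 1.1356 × 3.3% = 7.25%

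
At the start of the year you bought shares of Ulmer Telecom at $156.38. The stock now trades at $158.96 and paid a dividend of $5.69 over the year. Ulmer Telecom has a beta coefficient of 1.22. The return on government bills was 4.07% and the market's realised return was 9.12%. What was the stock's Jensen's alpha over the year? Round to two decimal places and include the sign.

-4.94%

Realised HPR = (P1 + D1 − P0) / P0 = (158.96 + 5.69 − 156.38) / 156.38 = 8.27 / 156.38 = 5.2884%
MRP = 9.12% − 4.07% = 5.05%
CAPM required = R_f + β·MRP = 4.07% + 1.22 × 5.05% = 10.2310%
α = realised − required = 5.2884% − 10.2310% = -4.94%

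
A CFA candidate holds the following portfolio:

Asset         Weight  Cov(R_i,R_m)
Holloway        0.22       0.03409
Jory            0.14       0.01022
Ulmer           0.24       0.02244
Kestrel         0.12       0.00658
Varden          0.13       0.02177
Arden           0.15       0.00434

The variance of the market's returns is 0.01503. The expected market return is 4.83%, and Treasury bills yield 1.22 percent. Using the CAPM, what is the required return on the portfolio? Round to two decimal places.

5.68%

β_Holloway = 0.03409 / 0.01503 = 2.2681
β_Jory = 0.01022 / 0.01503 = 0.6800
β_Ulmer = 0.02244 / 0.01503 = 1.4930
β_Kestrel = 0.00658 / 0.01503 = 0.4378
β_Varden = 0.02177 / 0.01503 = 1.4484
β_Arden = 0.00434 / 0.01503 = 0.2888
β_P = Σ w_i β_i = 0.22×2.2681 + 0.14×0.6800 + 0.24×1.4930 + 0.12×0.4378 + 0.13×1.4484 + 0.15×0.2888 = 1.2367
MRP = 4.83% − 1.22% = 3.61%
E(R_P) = R_f + β_P × MRP = 1.22% + 1.2367 × 3.61% = 5.68%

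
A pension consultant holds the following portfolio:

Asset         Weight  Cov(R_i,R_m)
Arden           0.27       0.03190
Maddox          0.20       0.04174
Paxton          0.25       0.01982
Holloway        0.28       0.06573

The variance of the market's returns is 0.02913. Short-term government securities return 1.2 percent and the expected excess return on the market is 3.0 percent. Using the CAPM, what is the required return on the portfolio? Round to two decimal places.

β_Arden = 0.03190 / 0.02913 = 1.0951
β_Maddox = 0.04174 / 0.02913 = 1.4329
β_Paxton = 0.01982 / 0.02913 = 0.6804
β_Holloway = 0.06573 / 0.02913 = 2.2564
β_P = Σ w_i β_i = 0.27×1.0951 + 0.20×1.4329 + 0.25×0.6804 + 0.28×2.2564 = 1.3841
E(R_P) = R_f + β_P × MRP = 1.2% + 1.3841 × 3.0% = 5.35%

5.35%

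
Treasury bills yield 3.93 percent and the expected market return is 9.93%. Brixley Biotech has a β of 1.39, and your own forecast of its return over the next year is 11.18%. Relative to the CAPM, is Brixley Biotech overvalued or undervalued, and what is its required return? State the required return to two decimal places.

Overvalued; required return 12.27%

MRP = 9.93% − 3.93% = 6.00%
Required return = R_f + β·MRP = 3.93% + 1.39 × 6.00% = 12.27%
Forecast 11.18% < required 12.27% → the stock plots below the SML → overvalued.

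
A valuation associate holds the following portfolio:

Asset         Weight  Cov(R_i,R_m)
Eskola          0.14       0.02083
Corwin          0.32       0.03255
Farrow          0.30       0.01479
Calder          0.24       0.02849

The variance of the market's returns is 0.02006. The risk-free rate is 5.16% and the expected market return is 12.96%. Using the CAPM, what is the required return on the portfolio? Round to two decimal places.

β_Eskola = 0.02083 / 0.02006 = 1.0384
β_Corwin = 0.03255 / 0.02006 = 1.6226
β_Farrow = 0.01479 / 0.02006 = 0.7373
β_Calder = 0.02849 / 0.02006 = 1.4202
β_P = Σ w_i β_i = 0.14×1.0384 + 0.32×1.6226 + 0.30×0.7373 + 0.24×1.4202 = 1.2266
MRP = 12.96% − 5.16% = 7.80%
E(R_P) = R_f + β_P × MRP = 5.16% + 1.2266 × 7.80% = 14.73%

14.73%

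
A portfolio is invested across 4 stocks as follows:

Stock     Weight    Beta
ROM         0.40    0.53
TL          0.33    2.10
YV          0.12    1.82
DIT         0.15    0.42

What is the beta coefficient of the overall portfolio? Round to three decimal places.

β_P = Σ w_i β_i = 0.40×0.53 + 0.33×2.10 + 0.12×1.82 + 0.15×0.42 = 1.1864

1.186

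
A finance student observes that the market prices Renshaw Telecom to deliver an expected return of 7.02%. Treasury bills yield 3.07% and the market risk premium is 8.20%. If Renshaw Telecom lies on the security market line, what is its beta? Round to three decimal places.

β = (E(R) − R_f) / MRP = (7.02% − 3.07%) / 8.20% = 3.95% / 8.20% = 0.482

0.482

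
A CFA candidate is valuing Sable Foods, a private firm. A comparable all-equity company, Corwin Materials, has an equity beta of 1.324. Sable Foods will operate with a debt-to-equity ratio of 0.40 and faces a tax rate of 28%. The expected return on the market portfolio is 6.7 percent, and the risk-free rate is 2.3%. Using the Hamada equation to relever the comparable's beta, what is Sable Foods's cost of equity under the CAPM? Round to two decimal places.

9.80%

β_L = β_U × [1 + (1 − t)(D/E)] = 1.324 × [1 + (1 − 0.28) × 0.40]
    = 1.324 × [1 + 0.72 × 0.40] = 1.324 × 1.2880 = 1.7053
MRP = 6.7% − 2.3% = 4.40%
E(R) = R_f + β_L × MRP = 2.3% + 1.7053 × 4.4% = 9.80%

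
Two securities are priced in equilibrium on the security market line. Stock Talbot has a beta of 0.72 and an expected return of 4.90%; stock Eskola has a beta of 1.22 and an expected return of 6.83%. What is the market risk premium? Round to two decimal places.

Both satisfy E(R) = R_f + β·MRP, so the slope of the SML is
MRP = (6.83% − 4.90%) / (1.22 − 0.72) = 1.93% / 0.50 = 3.8600%

3.86%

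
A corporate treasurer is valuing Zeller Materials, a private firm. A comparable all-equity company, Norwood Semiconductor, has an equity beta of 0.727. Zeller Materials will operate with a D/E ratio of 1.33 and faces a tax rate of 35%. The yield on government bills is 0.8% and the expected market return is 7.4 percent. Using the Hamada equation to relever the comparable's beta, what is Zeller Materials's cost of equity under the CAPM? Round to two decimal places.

β_L = β_U × [1 + (1 − t)(D/E)] = 0.727 × [1 + (1 − 0.35) × 1.33]
    = 0.727 × [1 + 0.65 × 1.33] = 0.727 × 1.8645 = 1.3555
MRP = 7.4% − 0.8% = 6.60%
E(R) = R_f + β_L × MRP = 0.8% + 1.3555 × 6.6% = 9.75%

9.75%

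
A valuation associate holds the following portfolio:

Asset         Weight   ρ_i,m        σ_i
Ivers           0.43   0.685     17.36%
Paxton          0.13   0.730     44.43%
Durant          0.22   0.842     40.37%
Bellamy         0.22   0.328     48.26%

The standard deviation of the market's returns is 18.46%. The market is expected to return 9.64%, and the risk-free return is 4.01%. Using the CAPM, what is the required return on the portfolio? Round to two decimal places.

10.20%

β_Ivers = 0.685 × 17.36% / 18.46% = 0.6442
β_Paxton = 0.730 × 44.43% / 18.46% = 1.7570
β_Durant = 0.842 × 40.37% / 18.46% = 1.8414
β_Bellamy = 0.328 × 48.26% / 18.46% = 0.8575
β_P = Σ w_i β_i = 0.43×0.6442 + 0.13×1.7570 + 0.22×1.8414 + 0.22×0.8575 = 1.0992
MRP = 9.64% − 4.01% = 5.63%
E(R_P) = R_f + β_P × MRP = 4.01% + 1.0992 × 5.63% = 10.20%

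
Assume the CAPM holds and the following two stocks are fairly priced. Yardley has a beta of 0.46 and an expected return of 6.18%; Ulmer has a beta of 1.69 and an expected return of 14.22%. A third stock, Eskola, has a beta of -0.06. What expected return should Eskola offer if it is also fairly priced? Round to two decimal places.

MRP (SML slope) = (14.22% − 6.18%) / (1.69 − 0.46) = 8.04% / 1.23 = 6.5366%
R_f (intercept) = 6.18% − 0.46 × 6.5366% = 3.1732%
E(R_Eskola) = R_f + β × MRP = 3.1732% + -0.06 × 6.5366% = 2.78%

2.78%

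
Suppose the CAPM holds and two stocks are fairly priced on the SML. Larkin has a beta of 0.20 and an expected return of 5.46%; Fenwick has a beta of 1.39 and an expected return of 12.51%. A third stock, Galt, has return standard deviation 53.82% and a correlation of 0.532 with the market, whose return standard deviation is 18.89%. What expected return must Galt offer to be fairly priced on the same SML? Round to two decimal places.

13.25%

MRP = (12.51% − 5.46%) / (1.39 − 0.20) = 5.9244%
R_f = 5.46% − 0.20 × 5.9244% = 4.2751%
β_Galt = ρ·σ_i/σ_m = 0.532 × 53.82 / 18.89 = 1.5157
E(R_Galt) = R_f + β × MRP = 4.2751% + 1.5157 × 5.9244% = 13.25%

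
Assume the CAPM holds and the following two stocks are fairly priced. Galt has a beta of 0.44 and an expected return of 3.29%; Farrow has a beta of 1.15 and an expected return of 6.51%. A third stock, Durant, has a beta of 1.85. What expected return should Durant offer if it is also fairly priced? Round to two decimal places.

9.68%

MRP (SML slope) = (6.51% − 3.29%) / (1.15 − 0.44) = 3.22% / 0.71 = 4.5352%
R_f (intercept) = 3.29% − 0.44 × 4.5352% = 1.2945%
E(R_Durant) = R_f + β × MRP = 1.2945% + 1.85 × 4.5352% = 9.68%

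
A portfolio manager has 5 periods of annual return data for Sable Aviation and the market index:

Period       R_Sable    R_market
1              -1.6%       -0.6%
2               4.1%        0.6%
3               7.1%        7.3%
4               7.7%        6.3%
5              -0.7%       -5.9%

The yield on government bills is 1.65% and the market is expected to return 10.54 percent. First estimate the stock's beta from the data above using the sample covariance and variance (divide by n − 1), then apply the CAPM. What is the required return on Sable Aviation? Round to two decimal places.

Mean R_i = (-1.6 + 4.1 + 7.1 + 7.7 − 0.7) / 5 = 3.3200%
Mean R_m = (-0.6 + 0.6 + 7.3 + 6.3 − 5.9) / 5 = 1.5400%
Σ(R_i − R̄_i)(R_m − R̄_m) = 82.3260  ⇒  Cov = 82.3260 / 4 = 20.5815
Σ(R_m − R̄_m)² = 116.6520  ⇒  Var(R_m) = 116.6520 / 4 = 29.1630
β = Cov / Var(R_m) = 20.5815 / 29.1630 = 0.7057
MRP = 10.54% − 1.65% = 8.89%
E(R) = R_f + β × MRP = 1.65% + 0.7057 × 8.89% = 7.92%

7.92%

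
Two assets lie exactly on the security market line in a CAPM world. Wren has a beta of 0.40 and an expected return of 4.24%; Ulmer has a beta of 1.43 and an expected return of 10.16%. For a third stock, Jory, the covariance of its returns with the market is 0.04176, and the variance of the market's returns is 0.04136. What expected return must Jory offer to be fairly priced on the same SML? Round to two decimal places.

MRP = (10.16% − 4.24%) / (1.43 − 0.40) = 5.7476%
R_f = 4.24% − 0.40 × 5.7476% = 1.9410%
β_Jory = Cov / Var(R_m) = 0.04176 / 0.04136 = 1.0097
E(R_Jory) = R_f + β × MRP = 1.9410% + 1.0097 × 5.7476% = 7.74%

7.74%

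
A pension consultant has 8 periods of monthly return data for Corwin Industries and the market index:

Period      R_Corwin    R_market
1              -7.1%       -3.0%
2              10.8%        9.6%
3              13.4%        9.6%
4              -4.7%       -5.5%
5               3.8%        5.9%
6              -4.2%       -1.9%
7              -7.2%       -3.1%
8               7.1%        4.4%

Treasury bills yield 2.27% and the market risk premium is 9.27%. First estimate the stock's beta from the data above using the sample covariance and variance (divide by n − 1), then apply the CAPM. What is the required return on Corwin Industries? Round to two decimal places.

14.43%

Mean R_i = (-7.1 + 10.8 + 13.4 − 4.7 + 3.8 − 4.2 − 7.2 + 7.1) / 8 = 1.4875%
Mean R_m = (-3.0 + 9.6 + 9.6 − 5.5 + 5.9 − 1.9 − 3.1 + 4.4) / 8 = 2.0000%
Σ(R_i − R̄_i)(R_m − R̄_m) = 339.6300  ⇒  Cov = 339.6300 / 7 = 48.5186
Σ(R_m − R̄_m)² = 258.9600  ⇒  Var(R_m) = 258.9600 / 7 = 36.9943
β = Cov / Var(R_m) = 48.5186 / 36.9943 = 1.3115
E(R) = R_f + β × MRP = 2.27% + 1.3115 × 9.27% = 14.43%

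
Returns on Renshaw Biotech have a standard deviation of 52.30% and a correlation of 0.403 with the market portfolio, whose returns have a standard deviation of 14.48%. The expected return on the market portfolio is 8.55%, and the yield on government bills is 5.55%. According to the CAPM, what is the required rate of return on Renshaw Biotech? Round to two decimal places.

9.92%

β = ρ × σ_i / σ_m = 0.403 × 52.30% / 14.48% = 1.4556
MRP = 8.55% − 5.55% = 3.00%
E(R) = 5.55% + 1.4556 × 3.00% = 9.92%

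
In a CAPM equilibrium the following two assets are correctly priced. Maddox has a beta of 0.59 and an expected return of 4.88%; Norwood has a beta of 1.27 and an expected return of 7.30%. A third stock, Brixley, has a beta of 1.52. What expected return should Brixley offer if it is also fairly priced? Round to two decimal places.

MRP (SML slope) = (7.30% − 4.88%) / (1.27 − 0.59) = 2.42% / 0.68 = 3.5588%
R_f (intercept) = 4.88% − 0.59 × 3.5588% = 2.7803%
E(R_Brixley) = R_f + β × MRP = 2.7803% + 1.52 × 3.5588% = 8.19%

8.19%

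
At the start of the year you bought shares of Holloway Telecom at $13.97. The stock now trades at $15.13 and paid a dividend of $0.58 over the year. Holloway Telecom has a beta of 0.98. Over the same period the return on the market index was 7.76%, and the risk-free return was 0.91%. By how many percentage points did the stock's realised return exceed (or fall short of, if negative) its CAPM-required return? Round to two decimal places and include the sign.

Realised HPR = (P1 + D1 − P0) / P0 = (15.13 + 0.58 − 13.97) / 13.97 = 1.74 / 13.97 = 12.4553%
MRP = 7.76% − 0.91% = 6.85%
CAPM required = R_f + β·MRP = 0.91% + 0.98 × 6.85% = 7.6230%
α = realised − required = 12.4553% − 7.6230% = +4.83%

+4.83%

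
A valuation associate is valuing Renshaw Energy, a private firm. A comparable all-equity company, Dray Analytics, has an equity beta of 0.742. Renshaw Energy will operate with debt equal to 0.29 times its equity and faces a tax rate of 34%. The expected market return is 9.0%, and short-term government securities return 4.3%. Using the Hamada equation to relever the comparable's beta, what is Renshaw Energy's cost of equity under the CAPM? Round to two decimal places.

8.45%

β_L = β_U × [1 + (1 − t)(D/E)] = 0.742 × [1 + (1 − 0.34) × 0.29]
    = 0.742 × [1 + 0.66 × 0.29] = 0.742 × 1.1914 = 0.8840
MRP = 9.0% − 4.3% = 4.70%
E(R) = R_f + β_L × MRP = 4.3% + 0.8840 × 4.7% = 8.45%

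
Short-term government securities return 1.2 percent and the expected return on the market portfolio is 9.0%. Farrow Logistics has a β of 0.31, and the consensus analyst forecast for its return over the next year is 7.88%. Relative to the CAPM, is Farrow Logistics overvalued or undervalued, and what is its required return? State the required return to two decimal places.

Undervalued; required return 3.62%

MRP = 9.0% − 1.2% = 7.80%
Required return = R_f + β·MRP = 1.2% + 0.31 × 7.8% = 3.62%
Forecast 7.88% > required 3.62% → the stock plots above the SML → undervalued.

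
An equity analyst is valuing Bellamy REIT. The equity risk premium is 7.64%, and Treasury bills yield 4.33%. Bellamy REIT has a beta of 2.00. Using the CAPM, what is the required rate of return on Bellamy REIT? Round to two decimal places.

19.61%

E(R) = R_f + β × MRP = 4.33% + 2.00 × 7.64% = 19.61%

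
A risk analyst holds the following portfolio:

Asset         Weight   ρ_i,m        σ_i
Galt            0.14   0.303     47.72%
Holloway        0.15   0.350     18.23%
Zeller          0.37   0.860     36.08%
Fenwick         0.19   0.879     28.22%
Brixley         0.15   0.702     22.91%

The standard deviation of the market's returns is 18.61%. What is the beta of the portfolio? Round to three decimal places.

1.160

β_Galt = 0.303 × 47.72% / 18.61% = 0.7770
β_Holloway = 0.350 × 18.23% / 18.61% = 0.3429
β_Zeller = 0.860 × 36.08% / 18.61% = 1.6673
β_Fenwick = 0.879 × 28.22% / 18.61% = 1.3329
β_Brixley = 0.702 × 22.91% / 18.61% = 0.8642
β_P = Σ w_i β_i = 0.14×0.7770 + 0.15×0.3429 + 0.37×1.6673 + 0.19×1.3329 + 0.15×0.8642 = 1.1600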